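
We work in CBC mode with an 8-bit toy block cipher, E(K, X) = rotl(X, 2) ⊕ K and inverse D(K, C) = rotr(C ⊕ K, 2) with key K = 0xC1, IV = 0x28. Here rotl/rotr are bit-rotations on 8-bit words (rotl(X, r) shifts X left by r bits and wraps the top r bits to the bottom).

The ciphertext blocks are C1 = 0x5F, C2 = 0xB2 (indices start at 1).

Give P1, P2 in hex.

P1 = 0x8F, P2 = 0x83

CBC decryption: P_i = D(K, C_i) ⊕ C_{i−1}, with C_{0} = IV.
P1: D(K, 0x5F) = 0xA7; 0xA7 ⊕ 0x28 = 0x8F.
P2: D(K, 0xB2) = 0xDC; 0xDC ⊕ 0x5F = 0x83.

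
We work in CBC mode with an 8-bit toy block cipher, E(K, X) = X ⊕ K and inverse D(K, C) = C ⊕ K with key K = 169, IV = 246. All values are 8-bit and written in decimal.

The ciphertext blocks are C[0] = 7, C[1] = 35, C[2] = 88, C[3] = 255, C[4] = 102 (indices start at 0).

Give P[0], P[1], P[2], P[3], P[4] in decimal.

P[0] = 88, P[1] = 141, P[2] = 210, P[3] = 14, P[4] = 48

CBC decryption: P_i = D(K, C_i) ⊕ C_{i−1}, with C_{−1} = IV.
P[0]: D(K, 7) = 174; 174 ⊕ 246 = 88.
P[1]: D(K, 35) = 138; 138 ⊕ 7 = 141.
P[2]: D(K, 88) = 241; 241 ⊕ 35 = 210.
P[3]: D(K, 255) = 86; 86 ⊕ 88 = 14.
P[4]: D(K, 102) = 207; 207 ⊕ 255 = 48.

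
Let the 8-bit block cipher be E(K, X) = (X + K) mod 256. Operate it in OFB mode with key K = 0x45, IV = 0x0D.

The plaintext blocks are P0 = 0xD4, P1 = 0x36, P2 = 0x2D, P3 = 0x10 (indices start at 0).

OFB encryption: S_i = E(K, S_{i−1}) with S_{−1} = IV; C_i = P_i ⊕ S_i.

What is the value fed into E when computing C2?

0x97

C0: S = E(K, 0x0D) = 0x52; 0xD4 ⊕ 0x52 = 0x86.
C1: S = E(K, 0x52) = 0x97; 0x36 ⊕ 0x97 = 0xA1.
C2: S = E(K, 0x97) = 0xDC; 0x2D ⊕ 0xDC = 0xF1.
So the input to E for block 2 is 0x97.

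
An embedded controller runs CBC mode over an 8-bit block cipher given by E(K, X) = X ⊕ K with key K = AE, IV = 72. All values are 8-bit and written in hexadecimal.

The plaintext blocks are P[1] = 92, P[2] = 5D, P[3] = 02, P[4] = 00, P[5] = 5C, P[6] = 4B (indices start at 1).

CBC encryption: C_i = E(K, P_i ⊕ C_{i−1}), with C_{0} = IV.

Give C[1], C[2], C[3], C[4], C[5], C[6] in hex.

C[1] = 4E, C[2] = BD, C[3] = 11, C[4] = BF, C[5] = 4D, C[6] = A8

C[1]: P[1] ⊕ 72 = E0; E(K, E0) = 4E.
C[2]: P[2] ⊕ 4E = 13; E(K, 13) = BD.
C[3]: P[3] ⊕ BD = BF; E(K, BF) = 11.
C[4]: P[4] ⊕ 11 = 11; E(K, 11) = BF.
C[5]: P[5] ⊕ BF = E3; E(K, E3) = 4D.
C[6]: P[6] ⊕ 4D = 06; E(K, 06) = A8.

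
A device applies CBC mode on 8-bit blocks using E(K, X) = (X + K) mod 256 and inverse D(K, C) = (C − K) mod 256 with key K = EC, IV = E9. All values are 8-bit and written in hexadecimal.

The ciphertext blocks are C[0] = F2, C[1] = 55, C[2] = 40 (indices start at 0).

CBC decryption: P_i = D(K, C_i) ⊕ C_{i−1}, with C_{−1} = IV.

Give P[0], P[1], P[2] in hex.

P[0] = EF, P[1] = 9B, P[2] = 01

P[0]: D(K, F2) = 06; 06 ⊕ E9 = EF.
P[1]: D(K, 55) = 69; 69 ⊕ F2 = 9B.
P[2]: D(K, 40) = 54; 54 ⊕ 55 = 01.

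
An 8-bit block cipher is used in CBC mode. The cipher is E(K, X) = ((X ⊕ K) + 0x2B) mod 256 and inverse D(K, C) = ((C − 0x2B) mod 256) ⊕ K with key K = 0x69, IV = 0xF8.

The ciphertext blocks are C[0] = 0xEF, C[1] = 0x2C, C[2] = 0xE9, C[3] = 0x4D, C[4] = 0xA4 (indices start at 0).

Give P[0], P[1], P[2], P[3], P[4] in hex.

P[0] = 0x55, P[1] = 0x87, P[2] = 0xFB, P[3] = 0xA2, P[4] = 0x5D

CBC decryption: P_i = D(K, C_i) ⊕ C_{i−1}, with C_{−1} = IV.
P[0]: D(K, 0xEF) = 0xAD; 0xAD ⊕ 0xF8 = 0x55.
P[1]: D(K, 0x2C) = 0x68; 0x68 ⊕ 0xEF = 0x87.
P[2]: D(K, 0xE9) = 0xD7; 0xD7 ⊕ 0x2C = 0xFB.
P[3]: D(K, 0x4D) = 0x4B; 0x4B ⊕ 0xE9 = 0xA2.
P[4]: D(K, 0xA4) = 0x10; 0x10 ⊕ 0x4D = 0x5D.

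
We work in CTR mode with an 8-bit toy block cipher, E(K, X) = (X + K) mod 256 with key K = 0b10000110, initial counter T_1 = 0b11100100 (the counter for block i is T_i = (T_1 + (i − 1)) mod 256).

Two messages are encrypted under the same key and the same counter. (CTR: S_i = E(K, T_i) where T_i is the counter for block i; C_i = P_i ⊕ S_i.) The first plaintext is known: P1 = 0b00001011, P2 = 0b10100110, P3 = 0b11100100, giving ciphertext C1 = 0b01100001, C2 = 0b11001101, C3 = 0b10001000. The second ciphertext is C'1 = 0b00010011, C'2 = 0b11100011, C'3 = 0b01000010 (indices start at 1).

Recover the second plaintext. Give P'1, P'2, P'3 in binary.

In CTR with a reused counter, both messages share the same keystream S_i, so C_i ⊕ C'_i = P_i ⊕ P'_i and thus P'_i = P_i ⊕ C_i ⊕ C'_i.
P'1: 0b00001011 ⊕ 0b01100001 ⊕ 0b00010011 = 0b01111001.
P'2: 0b10100110 ⊕ 0b11001101 ⊕ 0b11100011 = 0b10001000.
P'3: 0b11100100 ⊕ 0b10001000 ⊕ 0b01000010 = 0b00101110.

P'1 = 0b01111001, P'2 = 0b10001000, P'3 = 0b00101110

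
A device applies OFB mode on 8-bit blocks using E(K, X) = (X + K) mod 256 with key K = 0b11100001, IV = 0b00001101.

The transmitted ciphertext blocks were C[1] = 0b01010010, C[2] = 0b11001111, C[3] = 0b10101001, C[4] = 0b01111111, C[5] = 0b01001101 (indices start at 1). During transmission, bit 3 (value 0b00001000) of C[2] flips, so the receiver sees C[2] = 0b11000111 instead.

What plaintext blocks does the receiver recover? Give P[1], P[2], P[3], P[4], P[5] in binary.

P[1] = 0b10111100, P[2] = 0b00001000, P[3] = 0b00011001, P[4] = 0b11101110, P[5] = 0b00111111

OFB decryption: S_i = E(K, S_{i−1}) with S_{0} = IV; P_i = C_i ⊕ S_i.
Only C[2] changed, to 0b11000111. In OFB, a change in C_i flips the same bit in P_i only; the keystream is unaffected. Decrypting the received ciphertext:
P[1]: S = E(K, 0b00001101) = 0b11101110; 0b01010010 ⊕ 0b11101110 = 0b10111100.
P[2]: S = E(K, 0b11101110) = 0b11001111; 0b11000111 ⊕ 0b11001111 = 0b00001000.
P[3]: S = E(K, 0b11001111) = 0b10110000; 0b10101001 ⊕ 0b10110000 = 0b00011001.
P[4]: S = E(K, 0b10110000) = 0b10010001; 0b01111111 ⊕ 0b10010001 = 0b11101110.
P[5]: S = E(K, 0b10010001) = 0b01110010; 0b01001101 ⊕ 0b01110010 = 0b00111111.
Blocks that differ from the original plaintext: P[2].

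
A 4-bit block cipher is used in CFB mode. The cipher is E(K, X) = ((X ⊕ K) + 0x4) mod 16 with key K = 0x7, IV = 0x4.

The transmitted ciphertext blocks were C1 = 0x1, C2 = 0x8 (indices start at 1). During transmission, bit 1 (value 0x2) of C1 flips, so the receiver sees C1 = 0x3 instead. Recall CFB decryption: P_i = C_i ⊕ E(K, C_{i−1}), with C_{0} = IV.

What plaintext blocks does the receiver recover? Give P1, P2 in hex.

Only C1 changed, to 0x3. In CFB, a change in C_i flips the same bit in P_i and garbles P_{i+1}. Decrypting the received ciphertext:
P1: E(K, 0x4) = 0x7; 0x3 ⊕ 0x7 = 0x4.
P2: E(K, 0x3) = 0x8; 0x8 ⊕ 0x8 = 0x0.
Blocks that differ from the original plaintext: P1, P2.

P1 = 0x4, P2 = 0x0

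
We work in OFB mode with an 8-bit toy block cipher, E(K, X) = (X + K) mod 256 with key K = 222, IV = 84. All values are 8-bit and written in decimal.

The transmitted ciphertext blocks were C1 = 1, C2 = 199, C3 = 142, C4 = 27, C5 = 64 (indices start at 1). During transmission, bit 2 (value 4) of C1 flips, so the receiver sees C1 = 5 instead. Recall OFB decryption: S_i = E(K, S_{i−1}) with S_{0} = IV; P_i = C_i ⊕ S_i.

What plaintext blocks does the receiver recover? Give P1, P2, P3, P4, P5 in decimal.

P1 = 55, P2 = 215, P3 = 96, P4 = 215, P5 = 234

Only C1 changed, to 5. In OFB, a change in C_i flips the same bit in P_i only; the keystream is unaffected. Decrypting the received ciphertext:
P1: S = E(K, 84) = 50; 5 ⊕ 50 = 55.
P2: S = E(K, 50) = 16; 199 ⊕ 16 = 215.
P3: S = E(K, 16) = 238; 142 ⊕ 238 = 96.
P4: S = E(K, 238) = 204; 27 ⊕ 204 = 215.
P5: S = E(K, 204) = 170; 64 ⊕ 170 = 234.
Blocks that differ from the original plaintext: P1.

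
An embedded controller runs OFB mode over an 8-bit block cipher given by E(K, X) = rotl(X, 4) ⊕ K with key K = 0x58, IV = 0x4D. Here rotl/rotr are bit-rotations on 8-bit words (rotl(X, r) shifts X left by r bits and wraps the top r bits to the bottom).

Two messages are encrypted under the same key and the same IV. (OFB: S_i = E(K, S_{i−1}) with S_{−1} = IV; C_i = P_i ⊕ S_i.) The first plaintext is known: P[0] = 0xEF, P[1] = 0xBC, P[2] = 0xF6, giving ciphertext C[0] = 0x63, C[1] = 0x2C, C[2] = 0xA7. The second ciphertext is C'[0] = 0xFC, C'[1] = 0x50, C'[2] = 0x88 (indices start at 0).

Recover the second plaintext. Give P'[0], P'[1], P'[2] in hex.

In OFB with a reused IV, both messages share the same keystream S_i, so C_i ⊕ C'_i = P_i ⊕ P'_i and thus P'_i = P_i ⊕ C_i ⊕ C'_i.
P'[0]: 0xEF ⊕ 0x63 ⊕ 0xFC = 0x70.
P'[1]: 0xBC ⊕ 0x2C ⊕ 0x50 = 0xC0.
P'[2]: 0xF6 ⊕ 0xA7 ⊕ 0x88 = 0xD9.

P'[0] = 0x70, P'[1] = 0xC0, P'[2] = 0xD9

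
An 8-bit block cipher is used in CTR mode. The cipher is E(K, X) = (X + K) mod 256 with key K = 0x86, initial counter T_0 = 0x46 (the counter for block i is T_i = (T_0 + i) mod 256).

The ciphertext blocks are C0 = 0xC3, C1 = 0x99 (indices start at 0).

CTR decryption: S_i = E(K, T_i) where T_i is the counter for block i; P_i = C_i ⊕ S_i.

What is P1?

P1 = 0x54

P1: T = 0x47, S = E(K, T) = 0xCD; 0x99 ⊕ 0xCD = 0x54.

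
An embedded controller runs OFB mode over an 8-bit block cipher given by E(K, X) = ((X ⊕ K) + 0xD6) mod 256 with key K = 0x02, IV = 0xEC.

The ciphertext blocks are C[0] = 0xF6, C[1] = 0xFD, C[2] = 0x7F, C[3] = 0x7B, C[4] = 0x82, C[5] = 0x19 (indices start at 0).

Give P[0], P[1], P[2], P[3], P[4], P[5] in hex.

P[0] = 0x32, P[1] = 0x61, P[2] = 0x0B, P[3] = 0x37, P[4] = 0xA6, P[5] = 0xE5

OFB decryption: S_i = E(K, S_{i−1}) with S_{−1} = IV; P_i = C_i ⊕ S_i.
P[0]: S = E(K, 0xEC) = 0xC4; 0xF6 ⊕ 0xC4 = 0x32.
P[1]: S = E(K, 0xC4) = 0x9C; 0xFD ⊕ 0x9C = 0x61.
P[2]: S = E(K, 0x9C) = 0x74; 0x7F ⊕ 0x74 = 0x0B.
P[3]: S = E(K, 0x74) = 0x4C; 0x7B ⊕ 0x4C = 0x37.
P[4]: S = E(K, 0x4C) = 0x24; 0x82 ⊕ 0x24 = 0xA6.
P[5]: S = E(K, 0x24) = 0xFC; 0x19 ⊕ 0xFC = 0xE5.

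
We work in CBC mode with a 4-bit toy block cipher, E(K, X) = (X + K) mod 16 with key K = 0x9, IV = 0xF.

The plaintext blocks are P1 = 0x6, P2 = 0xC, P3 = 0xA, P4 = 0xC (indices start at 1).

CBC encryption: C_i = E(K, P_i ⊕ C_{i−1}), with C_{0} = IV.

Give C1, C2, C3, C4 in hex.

C1 = 0x2, C2 = 0x7, C3 = 0x6, C4 = 0x3

C1: P1 ⊕ 0xF = 0x9; E(K, 0x9) = 0x2.
C2: P2 ⊕ 0x2 = 0xE; E(K, 0xE) = 0x7.
C3: P3 ⊕ 0x7 = 0xD; E(K, 0xD) = 0x6.
C4: P4 ⊕ 0x6 = 0xA; E(K, 0xA) = 0x3.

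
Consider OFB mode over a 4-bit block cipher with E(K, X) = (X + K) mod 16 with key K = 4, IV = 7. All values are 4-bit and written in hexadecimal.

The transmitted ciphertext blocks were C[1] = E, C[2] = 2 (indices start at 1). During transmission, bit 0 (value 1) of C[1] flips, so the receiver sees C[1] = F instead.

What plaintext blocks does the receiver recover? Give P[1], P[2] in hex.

OFB decryption: S_i = E(K, S_{i−1}) with S_{0} = IV; P_i = C_i ⊕ S_i.
Only C[1] changed, to F. In OFB, a change in C_i flips the same bit in P_i only; the keystream is unaffected. Decrypting the received ciphertext:
P[1]: S = E(K, 7) = B; F ⊕ B = 4.
P[2]: S = E(K, B) = F; 2 ⊕ F = D.
Blocks that differ from the original plaintext: P[1].

P[1] = 4, P[2] = D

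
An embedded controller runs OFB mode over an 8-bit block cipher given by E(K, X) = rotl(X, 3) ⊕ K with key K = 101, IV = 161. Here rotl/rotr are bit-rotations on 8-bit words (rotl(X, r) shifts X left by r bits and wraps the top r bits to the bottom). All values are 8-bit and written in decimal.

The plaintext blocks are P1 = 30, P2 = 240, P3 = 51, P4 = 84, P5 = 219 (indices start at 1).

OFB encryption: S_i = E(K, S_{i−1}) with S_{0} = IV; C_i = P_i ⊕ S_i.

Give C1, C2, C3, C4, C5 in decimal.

C1: S = E(K, 161) = 104; 30 ⊕ 104 = 118.
C2: S = E(K, 104) = 38; 240 ⊕ 38 = 214.
C3: S = E(K, 38) = 84; 51 ⊕ 84 = 103.
C4: S = E(K, 84) = 199; 84 ⊕ 199 = 147.
C5: S = E(K, 199) = 91; 219 ⊕ 91 = 128.

C1 = 118, C2 = 214, C3 = 103, C4 = 147, C5 = 128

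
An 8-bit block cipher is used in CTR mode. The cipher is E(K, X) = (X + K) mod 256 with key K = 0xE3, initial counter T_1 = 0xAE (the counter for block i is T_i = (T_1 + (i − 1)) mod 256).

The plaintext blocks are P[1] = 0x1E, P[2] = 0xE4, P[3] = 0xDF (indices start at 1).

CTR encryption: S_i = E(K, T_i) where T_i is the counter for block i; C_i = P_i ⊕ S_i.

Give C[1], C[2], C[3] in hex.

C[1] = 0x8F, C[2] = 0x76, C[3] = 0x4C

C[1]: T = 0xAE, S = E(K, T) = 0x91; 0x1E ⊕ 0x91 = 0x8F.
C[2]: T = 0xAF, S = E(K, T) = 0x92; 0xE4 ⊕ 0x92 = 0x76.
C[3]: T = 0xB0, S = E(K, T) = 0x93; 0xDF ⊕ 0x93 = 0x4C.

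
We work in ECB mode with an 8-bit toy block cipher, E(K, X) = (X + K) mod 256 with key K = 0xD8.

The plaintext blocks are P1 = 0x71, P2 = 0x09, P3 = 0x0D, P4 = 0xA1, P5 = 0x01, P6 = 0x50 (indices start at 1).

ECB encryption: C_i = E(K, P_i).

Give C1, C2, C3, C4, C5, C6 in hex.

C1 = 0x49, C2 = 0xE1, C3 = 0xE5, C4 = 0x79, C5 = 0xD9, C6 = 0x28

C1: E(K, 0x71) = 0x49.
C2: E(K, 0x09) = 0xE1.
C3: E(K, 0x0D) = 0xE5.
C4: E(K, 0xA1) = 0x79.
C5: E(K, 0x01) = 0xD9.
C6: E(K, 0x50) = 0x28.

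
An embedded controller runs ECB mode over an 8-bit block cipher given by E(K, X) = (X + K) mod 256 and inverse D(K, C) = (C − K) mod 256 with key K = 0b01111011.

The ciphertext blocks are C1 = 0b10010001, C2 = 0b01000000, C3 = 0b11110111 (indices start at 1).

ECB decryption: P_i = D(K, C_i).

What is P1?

P1: D(K, 0b10010001) = 0b00010110.

P1 = 0b00010110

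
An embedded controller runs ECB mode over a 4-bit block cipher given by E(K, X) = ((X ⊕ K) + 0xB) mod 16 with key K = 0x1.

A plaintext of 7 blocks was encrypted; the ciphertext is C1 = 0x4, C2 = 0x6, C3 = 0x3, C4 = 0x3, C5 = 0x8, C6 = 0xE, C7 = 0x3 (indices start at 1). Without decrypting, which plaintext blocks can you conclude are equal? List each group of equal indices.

ECB encrypts each block independently with the same key, so equal ciphertext blocks imply equal plaintext blocks.
C3 = C4 = C7 = 0x3, so P3 = P4 = P7.

P3 = P4 = P7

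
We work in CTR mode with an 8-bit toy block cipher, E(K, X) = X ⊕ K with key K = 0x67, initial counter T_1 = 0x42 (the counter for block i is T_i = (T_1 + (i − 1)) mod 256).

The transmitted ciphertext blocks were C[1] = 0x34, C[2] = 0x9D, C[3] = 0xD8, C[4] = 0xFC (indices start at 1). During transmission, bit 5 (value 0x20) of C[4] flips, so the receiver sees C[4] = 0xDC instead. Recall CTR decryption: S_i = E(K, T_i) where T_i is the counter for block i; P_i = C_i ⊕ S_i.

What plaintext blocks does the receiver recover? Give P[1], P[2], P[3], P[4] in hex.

Only C[4] changed, to 0xDC. In CTR, a change in C_i flips the same bit in P_i only; the keystream is unaffected. Decrypting the received ciphertext:
P[1]: T = 0x42, S = E(K, T) = 0x25; 0x34 ⊕ 0x25 = 0x11.
P[2]: T = 0x43, S = E(K, T) = 0x24; 0x9D ⊕ 0x24 = 0xB9.
P[3]: T = 0x44, S = E(K, T) = 0x23; 0xD8 ⊕ 0x23 = 0xFB.
P[4]: T = 0x45, S = E(K, T) = 0x22; 0xDC ⊕ 0x22 = 0xFE.
Blocks that differ from the original plaintext: P[4].

P[1] = 0x11, P[2] = 0xB9, P[3] = 0xFB, P[4] = 0xFE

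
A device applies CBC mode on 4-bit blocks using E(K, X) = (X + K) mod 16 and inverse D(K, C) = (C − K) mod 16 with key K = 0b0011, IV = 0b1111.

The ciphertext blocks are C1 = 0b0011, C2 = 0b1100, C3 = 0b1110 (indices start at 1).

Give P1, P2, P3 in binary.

P1 = 0b1111, P2 = 0b1010, P3 = 0b0111

CBC decryption: P_i = D(K, C_i) ⊕ C_{i−1}, with C_{0} = IV.
P1: D(K, 0b0011) = 0b0000; 0b0000 ⊕ 0b1111 = 0b1111.
P2: D(K, 0b1100) = 0b1001; 0b1001 ⊕ 0b0011 = 0b1010.
P3: D(K, 0b1110) = 0b1011; 0b1011 ⊕ 0b1100 = 0b0111.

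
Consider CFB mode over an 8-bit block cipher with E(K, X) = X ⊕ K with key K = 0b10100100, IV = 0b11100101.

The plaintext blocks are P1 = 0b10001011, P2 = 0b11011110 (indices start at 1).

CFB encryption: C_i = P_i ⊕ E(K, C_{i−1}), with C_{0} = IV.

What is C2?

C2 = 0b10110000

C1: E(K, 0b11100101) = 0b01000001; 0b10001011 ⊕ 0b01000001 = 0b11001010.
C2: E(K, 0b11001010) = 0b01101110; 0b11011110 ⊕ 0b01101110 = 0b10110000.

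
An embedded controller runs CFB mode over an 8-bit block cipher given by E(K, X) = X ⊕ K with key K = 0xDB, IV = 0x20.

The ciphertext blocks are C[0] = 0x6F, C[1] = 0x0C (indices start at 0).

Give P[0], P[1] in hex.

P[0] = 0x94, P[1] = 0xB8

CFB decryption: P_i = C_i ⊕ E(K, C_{i−1}), with C_{−1} = IV.
P[0]: E(K, 0x20) = 0xFB; 0x6F ⊕ 0xFB = 0x94.
P[1]: E(K, 0x6F) = 0xB4; 0x0C ⊕ 0xB4 = 0xB8.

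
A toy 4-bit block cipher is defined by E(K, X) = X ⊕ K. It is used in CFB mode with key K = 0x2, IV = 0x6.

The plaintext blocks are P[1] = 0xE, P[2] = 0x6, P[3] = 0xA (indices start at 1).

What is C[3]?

C[3] = 0x6

CFB encryption: C_i = P_i ⊕ E(K, C_{i−1}), with C_{0} = IV.
C[1]: E(K, 0x6) = 0x4; 0xE ⊕ 0x4 = 0xA.
C[2]: E(K, 0xA) = 0x8; 0x6 ⊕ 0x8 = 0xE.
C[3]: E(K, 0xE) = 0xC; 0xA ⊕ 0xC = 0x6.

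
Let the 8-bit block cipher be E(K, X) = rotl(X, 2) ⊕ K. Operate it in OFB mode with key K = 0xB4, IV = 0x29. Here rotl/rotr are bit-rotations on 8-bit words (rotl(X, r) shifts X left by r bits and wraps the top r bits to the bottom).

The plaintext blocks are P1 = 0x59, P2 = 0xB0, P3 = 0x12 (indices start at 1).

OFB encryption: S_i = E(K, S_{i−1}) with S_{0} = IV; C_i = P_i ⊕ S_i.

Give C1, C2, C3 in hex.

C1: S = E(K, 0x29) = 0x10; 0x59 ⊕ 0x10 = 0x49.
C2: S = E(K, 0x10) = 0xF4; 0xB0 ⊕ 0xF4 = 0x44.
C3: S = E(K, 0xF4) = 0x67; 0x12 ⊕ 0x67 = 0x75.

C1 = 0x49, C2 = 0x44, C3 = 0x75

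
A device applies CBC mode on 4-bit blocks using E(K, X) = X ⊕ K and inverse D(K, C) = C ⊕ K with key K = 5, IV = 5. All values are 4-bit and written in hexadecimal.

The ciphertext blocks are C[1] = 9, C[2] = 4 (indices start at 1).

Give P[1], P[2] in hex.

P[1] = 9, P[2] = 8

CBC decryption: P_i = D(K, C_i) ⊕ C_{i−1}, with C_{0} = IV.
P[1]: D(K, 9) = C; C ⊕ 5 = 9.
P[2]: D(K, 4) = 1; 1 ⊕ 9 = 8.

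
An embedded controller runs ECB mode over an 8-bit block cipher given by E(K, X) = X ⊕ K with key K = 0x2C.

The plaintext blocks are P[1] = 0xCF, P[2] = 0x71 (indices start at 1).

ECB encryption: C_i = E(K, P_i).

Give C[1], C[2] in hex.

C[1]: E(K, 0xCF) = 0xE3.
C[2]: E(K, 0x71) = 0x5D.

C[1] = 0xE3, C[2] = 0x5D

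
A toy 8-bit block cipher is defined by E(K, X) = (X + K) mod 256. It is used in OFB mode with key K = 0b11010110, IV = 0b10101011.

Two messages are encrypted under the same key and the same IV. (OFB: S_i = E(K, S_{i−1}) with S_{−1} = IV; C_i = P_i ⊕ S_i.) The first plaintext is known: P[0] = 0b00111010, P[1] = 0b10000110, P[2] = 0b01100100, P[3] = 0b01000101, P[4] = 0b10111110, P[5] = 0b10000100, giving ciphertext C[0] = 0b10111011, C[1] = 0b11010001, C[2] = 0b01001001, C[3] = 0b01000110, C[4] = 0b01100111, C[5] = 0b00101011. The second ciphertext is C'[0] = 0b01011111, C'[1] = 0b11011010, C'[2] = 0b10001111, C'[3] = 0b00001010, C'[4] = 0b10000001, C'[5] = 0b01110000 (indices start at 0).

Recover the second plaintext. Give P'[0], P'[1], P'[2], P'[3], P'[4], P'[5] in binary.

P'[0] = 0b11011110, P'[1] = 0b10001101, P'[2] = 0b10100010, P'[3] = 0b00001001, P'[4] = 0b01011000, P'[5] = 0b11011111

In OFB with a reused IV, both messages share the same keystream S_i, so C_i ⊕ C'_i = P_i ⊕ P'_i and thus P'_i = P_i ⊕ C_i ⊕ C'_i.
P'[0]: 0b00111010 ⊕ 0b10111011 ⊕ 0b01011111 = 0b11011110.
P'[1]: 0b10000110 ⊕ 0b11010001 ⊕ 0b11011010 = 0b10001101.
P'[2]: 0b01100100 ⊕ 0b01001001 ⊕ 0b10001111 = 0b10100010.
P'[3]: 0b01000101 ⊕ 0b01000110 ⊕ 0b00001010 = 0b00001001.
P'[4]: 0b10111110 ⊕ 0b01100111 ⊕ 0b10000001 = 0b01011000.
P'[5]: 0b10000100 ⊕ 0b00101011 ⊕ 0b01110000 = 0b11011111.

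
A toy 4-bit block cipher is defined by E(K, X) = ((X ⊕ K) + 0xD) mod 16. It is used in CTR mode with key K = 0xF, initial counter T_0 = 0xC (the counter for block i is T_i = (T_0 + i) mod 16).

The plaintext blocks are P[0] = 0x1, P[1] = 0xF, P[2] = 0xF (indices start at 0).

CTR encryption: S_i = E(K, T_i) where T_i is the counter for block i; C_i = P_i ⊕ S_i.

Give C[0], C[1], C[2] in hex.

C[0]: T = 0xC, S = E(K, T) = 0x0; 0x1 ⊕ 0x0 = 0x1.
C[1]: T = 0xD, S = E(K, T) = 0xF; 0xF ⊕ 0xF = 0x0.
C[2]: T = 0xE, S = E(K, T) = 0xE; 0xF ⊕ 0xE = 0x1.

C[0] = 0x1, C[1] = 0x0, C[2] = 0x1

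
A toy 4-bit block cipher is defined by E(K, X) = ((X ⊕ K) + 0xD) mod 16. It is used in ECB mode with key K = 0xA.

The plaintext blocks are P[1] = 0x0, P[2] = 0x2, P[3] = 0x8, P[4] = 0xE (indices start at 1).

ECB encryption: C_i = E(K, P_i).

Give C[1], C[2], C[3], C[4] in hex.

C[1]: E(K, 0x0) = 0x7.
C[2]: E(K, 0x2) = 0x5.
C[3]: E(K, 0x8) = 0xF.
C[4]: E(K, 0xE) = 0x1.

C[1] = 0x7, C[2] = 0x5, C[3] = 0xF, C[4] = 0x1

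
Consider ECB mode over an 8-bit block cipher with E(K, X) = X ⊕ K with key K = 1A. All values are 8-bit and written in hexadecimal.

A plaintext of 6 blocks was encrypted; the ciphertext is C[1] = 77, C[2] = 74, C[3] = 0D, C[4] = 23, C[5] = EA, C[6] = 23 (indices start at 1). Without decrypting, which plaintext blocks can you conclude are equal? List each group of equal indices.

ECB encrypts each block independently with the same key, so equal ciphertext blocks imply equal plaintext blocks.
C[4] = C[6] = 23, so P[4] = P[6].

P[4] = P[6]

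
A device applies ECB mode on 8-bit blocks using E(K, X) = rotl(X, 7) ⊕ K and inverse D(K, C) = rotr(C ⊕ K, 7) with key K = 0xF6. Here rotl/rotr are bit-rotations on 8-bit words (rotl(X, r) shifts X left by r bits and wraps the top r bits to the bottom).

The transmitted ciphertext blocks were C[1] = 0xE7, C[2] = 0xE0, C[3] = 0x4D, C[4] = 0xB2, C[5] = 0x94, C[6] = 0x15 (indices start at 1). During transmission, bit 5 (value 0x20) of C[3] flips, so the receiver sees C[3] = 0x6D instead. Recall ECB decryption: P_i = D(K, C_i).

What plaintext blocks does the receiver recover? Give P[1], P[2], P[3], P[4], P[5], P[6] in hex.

Only C[3] changed, to 0x6D. In ECB, a change in C_i affects only P_i. Decrypting the received ciphertext:
P[1]: D(K, 0xE7) = 0x22.
P[2]: D(K, 0xE0) = 0x2C.
P[3]: D(K, 0x6D) = 0x37.
P[4]: D(K, 0xB2) = 0x88.
P[5]: D(K, 0x94) = 0xC4.
P[6]: D(K, 0x15) = 0xC7.
Blocks that differ from the original plaintext: P[3].

P[1] = 0x22, P[2] = 0x2C, P[3] = 0x37, P[4] = 0x88, P[5] = 0xC4, P[6] = 0xC7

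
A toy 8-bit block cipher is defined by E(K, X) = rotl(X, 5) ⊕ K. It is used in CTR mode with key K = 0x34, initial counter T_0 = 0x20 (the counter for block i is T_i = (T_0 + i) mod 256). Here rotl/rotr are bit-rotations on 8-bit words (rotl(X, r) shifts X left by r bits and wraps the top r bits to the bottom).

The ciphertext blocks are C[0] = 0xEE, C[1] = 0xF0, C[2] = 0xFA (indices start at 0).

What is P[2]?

P[2] = 0x8A

CTR decryption: S_i = E(K, T_i) where T_i is the counter for block i; P_i = C_i ⊕ S_i.
P[2]: T = 0x22, S = E(K, T) = 0x70; 0xFA ⊕ 0x70 = 0x8A.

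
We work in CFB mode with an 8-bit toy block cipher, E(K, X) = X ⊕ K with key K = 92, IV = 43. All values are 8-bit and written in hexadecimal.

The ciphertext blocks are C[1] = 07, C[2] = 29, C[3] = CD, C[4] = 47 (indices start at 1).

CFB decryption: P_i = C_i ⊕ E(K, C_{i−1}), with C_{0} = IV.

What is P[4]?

P[4] = 18

P[4]: E(K, CD) = 5F; 47 ⊕ 5F = 18.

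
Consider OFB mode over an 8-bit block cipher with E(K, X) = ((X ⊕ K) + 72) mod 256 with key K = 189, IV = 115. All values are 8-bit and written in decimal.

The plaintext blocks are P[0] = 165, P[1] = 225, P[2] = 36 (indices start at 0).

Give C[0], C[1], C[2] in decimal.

OFB encryption: S_i = E(K, S_{i−1}) with S_{−1} = IV; C_i = P_i ⊕ S_i.
C[0]: S = E(K, 115) = 22; 165 ⊕ 22 = 179.
C[1]: S = E(K, 22) = 243; 225 ⊕ 243 = 18.
C[2]: S = E(K, 243) = 150; 36 ⊕ 150 = 178.

C[0] = 179, C[1] = 18, C[2] = 178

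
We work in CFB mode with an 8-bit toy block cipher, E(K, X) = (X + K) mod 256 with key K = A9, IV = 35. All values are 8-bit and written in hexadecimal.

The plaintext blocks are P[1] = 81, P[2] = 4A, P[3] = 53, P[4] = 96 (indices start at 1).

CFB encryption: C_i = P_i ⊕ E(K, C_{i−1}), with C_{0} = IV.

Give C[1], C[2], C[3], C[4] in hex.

C[1]: E(K, 35) = DE; 81 ⊕ DE = 5F.
C[2]: E(K, 5F) = 08; 4A ⊕ 08 = 42.
C[3]: E(K, 42) = EB; 53 ⊕ EB = B8.
C[4]: E(K, B8) = 61; 96 ⊕ 61 = F7.

C[1] = 5F, C[2] = 42, C[3] = B8, C[4] = F7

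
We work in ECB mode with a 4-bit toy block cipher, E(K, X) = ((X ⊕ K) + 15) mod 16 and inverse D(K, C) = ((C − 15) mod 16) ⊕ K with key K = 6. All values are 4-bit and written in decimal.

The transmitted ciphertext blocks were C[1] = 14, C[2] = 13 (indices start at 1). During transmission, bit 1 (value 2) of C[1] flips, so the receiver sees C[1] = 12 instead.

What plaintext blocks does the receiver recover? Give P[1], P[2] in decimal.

P[1] = 11, P[2] = 8

ECB decryption: P_i = D(K, C_i).
Only C[1] changed, to 12. In ECB, a change in C_i affects only P_i. Decrypting the received ciphertext:
P[1]: D(K, 12) = 11.
P[2]: D(K, 13) = 8.
Blocks that differ from the original plaintext: P[1].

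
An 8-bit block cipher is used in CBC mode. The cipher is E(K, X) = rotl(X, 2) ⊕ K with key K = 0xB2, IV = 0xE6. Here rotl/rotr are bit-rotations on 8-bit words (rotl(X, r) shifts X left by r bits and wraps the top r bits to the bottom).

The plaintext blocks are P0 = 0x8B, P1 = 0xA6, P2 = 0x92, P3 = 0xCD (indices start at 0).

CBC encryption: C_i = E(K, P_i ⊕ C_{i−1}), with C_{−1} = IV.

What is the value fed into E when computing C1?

0xA1

C0: P0 ⊕ 0xE6 = 0x6D; E(K, 0x6D) = 0x07.
C1: P1 ⊕ 0x07 = 0xA1; E(K, 0xA1) = 0x34.
So the input to E for block 1 is 0xA1.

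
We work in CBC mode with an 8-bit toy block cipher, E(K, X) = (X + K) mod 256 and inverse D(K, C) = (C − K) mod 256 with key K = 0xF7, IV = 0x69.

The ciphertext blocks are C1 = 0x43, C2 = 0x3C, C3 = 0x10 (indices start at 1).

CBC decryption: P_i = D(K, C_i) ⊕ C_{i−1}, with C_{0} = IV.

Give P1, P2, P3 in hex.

P1 = 0x25, P2 = 0x06, P3 = 0x25

P1: D(K, 0x43) = 0x4C; 0x4C ⊕ 0x69 = 0x25.
P2: D(K, 0x3C) = 0x45; 0x45 ⊕ 0x43 = 0x06.
P3: D(K, 0x10) = 0x19; 0x19 ⊕ 0x3C = 0x25.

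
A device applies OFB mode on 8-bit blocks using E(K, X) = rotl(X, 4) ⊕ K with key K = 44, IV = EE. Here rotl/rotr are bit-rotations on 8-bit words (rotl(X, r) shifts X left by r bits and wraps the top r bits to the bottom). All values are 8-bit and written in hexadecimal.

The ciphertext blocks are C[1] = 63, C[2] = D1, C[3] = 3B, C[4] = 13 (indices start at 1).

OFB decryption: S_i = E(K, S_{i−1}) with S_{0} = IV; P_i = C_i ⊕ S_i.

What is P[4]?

P[1]: S = E(K, EE) = AA; 63 ⊕ AA = C9.
P[2]: S = E(K, AA) = EE; D1 ⊕ EE = 3F.
P[3]: S = E(K, EE) = AA; 3B ⊕ AA = 91.
P[4]: S = E(K, AA) = EE; 13 ⊕ EE = FD.

P[4] = FD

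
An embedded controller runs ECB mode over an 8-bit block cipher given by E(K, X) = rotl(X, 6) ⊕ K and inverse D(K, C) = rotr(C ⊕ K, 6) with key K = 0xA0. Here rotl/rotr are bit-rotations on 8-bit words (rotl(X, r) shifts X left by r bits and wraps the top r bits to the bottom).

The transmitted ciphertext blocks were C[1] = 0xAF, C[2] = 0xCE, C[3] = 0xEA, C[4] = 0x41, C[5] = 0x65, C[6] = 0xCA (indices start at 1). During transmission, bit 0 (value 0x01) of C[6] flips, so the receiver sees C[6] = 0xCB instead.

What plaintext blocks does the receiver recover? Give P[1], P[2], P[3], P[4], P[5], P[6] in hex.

P[1] = 0x3C, P[2] = 0xB9, P[3] = 0x29, P[4] = 0x87, P[5] = 0x17, P[6] = 0xAD

ECB decryption: P_i = D(K, C_i).
Only C[6] changed, to 0xCB. In ECB, a change in C_i affects only P_i. Decrypting the received ciphertext:
P[1]: D(K, 0xAF) = 0x3C.
P[2]: D(K, 0xCE) = 0xB9.
P[3]: D(K, 0xEA) = 0x29.
P[4]: D(K, 0x41) = 0x87.
P[5]: D(K, 0x65) = 0x17.
P[6]: D(K, 0xCB) = 0xAD.
Blocks that differ from the original plaintext: P[6].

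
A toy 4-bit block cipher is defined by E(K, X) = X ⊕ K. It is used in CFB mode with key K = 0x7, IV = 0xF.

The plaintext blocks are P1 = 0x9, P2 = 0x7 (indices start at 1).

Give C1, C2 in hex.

CFB encryption: C_i = P_i ⊕ E(K, C_{i−1}), with C_{0} = IV.
C1: E(K, 0xF) = 0x8; 0x9 ⊕ 0x8 = 0x1.
C2: E(K, 0x1) = 0x6; 0x7 ⊕ 0x6 = 0x1.

C1 = 0x1, C2 = 0x1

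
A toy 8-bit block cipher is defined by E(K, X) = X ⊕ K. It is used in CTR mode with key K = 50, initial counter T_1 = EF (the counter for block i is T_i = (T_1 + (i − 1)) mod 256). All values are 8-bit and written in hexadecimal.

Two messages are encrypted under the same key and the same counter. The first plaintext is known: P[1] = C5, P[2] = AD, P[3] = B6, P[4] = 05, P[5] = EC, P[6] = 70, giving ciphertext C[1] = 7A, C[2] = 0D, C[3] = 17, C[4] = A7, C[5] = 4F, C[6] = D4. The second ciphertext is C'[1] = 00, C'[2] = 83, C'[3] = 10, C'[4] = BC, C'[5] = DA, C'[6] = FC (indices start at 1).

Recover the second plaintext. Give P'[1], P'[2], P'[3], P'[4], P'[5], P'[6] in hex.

P'[1] = BF, P'[2] = 23, P'[3] = B1, P'[4] = 1E, P'[5] = 79, P'[6] = 58

In CTR with a reused counter, both messages share the same keystream S_i, so C_i ⊕ C'_i = P_i ⊕ P'_i and thus P'_i = P_i ⊕ C_i ⊕ C'_i.
P'[1]: C5 ⊕ 7A ⊕ 00 = BF.
P'[2]: AD ⊕ 0D ⊕ 83 = 23.
P'[3]: B6 ⊕ 17 ⊕ 10 = B1.
P'[4]: 05 ⊕ A7 ⊕ BC = 1E.
P'[5]: EC ⊕ 4F ⊕ DA = 79.
P'[6]: 70 ⊕ D4 ⊕ FC = 58.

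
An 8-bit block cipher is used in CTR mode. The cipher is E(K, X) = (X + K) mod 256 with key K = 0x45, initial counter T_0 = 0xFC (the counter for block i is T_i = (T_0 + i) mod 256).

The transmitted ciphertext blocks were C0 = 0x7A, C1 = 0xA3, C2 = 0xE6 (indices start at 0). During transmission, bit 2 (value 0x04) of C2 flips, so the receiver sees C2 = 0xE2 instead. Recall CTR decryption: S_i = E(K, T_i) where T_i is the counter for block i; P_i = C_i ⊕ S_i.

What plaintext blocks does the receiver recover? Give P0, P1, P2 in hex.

Only C2 changed, to 0xE2. In CTR, a change in C_i flips the same bit in P_i only; the keystream is unaffected. Decrypting the received ciphertext:
P0: T = 0xFC, S = E(K, T) = 0x41; 0x7A ⊕ 0x41 = 0x3B.
P1: T = 0xFD, S = E(K, T) = 0x42; 0xA3 ⊕ 0x42 = 0xE1.
P2: T = 0xFE, S = E(K, T) = 0x43; 0xE2 ⊕ 0x43 = 0xA1.
Blocks that differ from the original plaintext: P2.

P0 = 0x3B, P1 = 0xE1, P2 = 0xA1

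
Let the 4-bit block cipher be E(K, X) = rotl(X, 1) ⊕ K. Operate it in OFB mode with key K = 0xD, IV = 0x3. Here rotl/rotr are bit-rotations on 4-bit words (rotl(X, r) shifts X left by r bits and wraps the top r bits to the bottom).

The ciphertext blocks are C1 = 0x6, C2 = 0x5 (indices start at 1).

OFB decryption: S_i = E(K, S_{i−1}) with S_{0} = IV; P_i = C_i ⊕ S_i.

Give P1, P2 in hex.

P1: S = E(K, 0x3) = 0xB; 0x6 ⊕ 0xB = 0xD.
P2: S = E(K, 0xB) = 0xA; 0x5 ⊕ 0xA = 0xF.

P1 = 0xD, P2 = 0xF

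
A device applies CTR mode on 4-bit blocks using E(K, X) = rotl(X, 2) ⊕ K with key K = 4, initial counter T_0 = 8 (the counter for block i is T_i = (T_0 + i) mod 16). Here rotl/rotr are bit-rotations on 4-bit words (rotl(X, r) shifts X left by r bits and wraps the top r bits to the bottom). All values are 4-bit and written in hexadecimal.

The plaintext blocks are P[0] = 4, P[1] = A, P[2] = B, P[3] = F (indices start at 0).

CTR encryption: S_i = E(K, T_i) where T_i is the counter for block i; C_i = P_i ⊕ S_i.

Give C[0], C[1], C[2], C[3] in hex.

C[0]: T = 8, S = E(K, T) = 6; 4 ⊕ 6 = 2.
C[1]: T = 9, S = E(K, T) = 2; A ⊕ 2 = 8.
C[2]: T = A, S = E(K, T) = E; B ⊕ E = 5.
C[3]: T = B, S = E(K, T) = A; F ⊕ A = 5.

C[0] = 2, C[1] = 8, C[2] = 5, C[3] = 5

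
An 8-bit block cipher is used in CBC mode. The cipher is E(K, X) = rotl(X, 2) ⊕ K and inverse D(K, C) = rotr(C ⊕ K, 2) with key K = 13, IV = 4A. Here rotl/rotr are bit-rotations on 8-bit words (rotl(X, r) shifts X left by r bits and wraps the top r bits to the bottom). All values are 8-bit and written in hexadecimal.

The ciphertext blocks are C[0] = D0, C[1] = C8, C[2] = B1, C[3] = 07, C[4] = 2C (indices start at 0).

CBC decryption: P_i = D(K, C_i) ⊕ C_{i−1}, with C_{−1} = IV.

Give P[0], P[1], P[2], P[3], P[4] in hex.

P[0] = BA, P[1] = 26, P[2] = 60, P[3] = B4, P[4] = C8

P[0]: D(K, D0) = F0; F0 ⊕ 4A = BA.
P[1]: D(K, C8) = F6; F6 ⊕ D0 = 26.
P[2]: D(K, B1) = A8; A8 ⊕ C8 = 60.
P[3]: D(K, 07) = 05; 05 ⊕ B1 = B4.
P[4]: D(K, 2C) = CF; CF ⊕ 07 = C8.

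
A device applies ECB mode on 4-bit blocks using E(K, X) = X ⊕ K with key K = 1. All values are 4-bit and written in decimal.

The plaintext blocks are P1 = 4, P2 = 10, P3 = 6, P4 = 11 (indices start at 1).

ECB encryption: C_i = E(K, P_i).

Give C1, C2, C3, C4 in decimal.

C1: E(K, 4) = 5.
C2: E(K, 10) = 11.
C3: E(K, 6) = 7.
C4: E(K, 11) = 10.

C1 = 5, C2 = 11, C3 = 7, C4 = 10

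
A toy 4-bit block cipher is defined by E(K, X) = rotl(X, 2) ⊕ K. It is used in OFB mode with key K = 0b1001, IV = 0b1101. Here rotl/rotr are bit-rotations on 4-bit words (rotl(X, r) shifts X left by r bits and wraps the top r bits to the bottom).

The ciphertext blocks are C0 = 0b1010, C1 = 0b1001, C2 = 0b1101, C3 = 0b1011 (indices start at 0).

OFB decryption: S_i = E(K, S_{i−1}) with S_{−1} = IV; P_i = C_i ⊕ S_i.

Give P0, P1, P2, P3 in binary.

P0: S = E(K, 0b1101) = 0b1110; 0b1010 ⊕ 0b1110 = 0b0100.
P1: S = E(K, 0b1110) = 0b0010; 0b1001 ⊕ 0b0010 = 0b1011.
P2: S = E(K, 0b0010) = 0b0001; 0b1101 ⊕ 0b0001 = 0b1100.
P3: S = E(K, 0b0001) = 0b1101; 0b1011 ⊕ 0b1101 = 0b0110.

P0 = 0b0100, P1 = 0b1011, P2 = 0b1100, P3 = 0b0110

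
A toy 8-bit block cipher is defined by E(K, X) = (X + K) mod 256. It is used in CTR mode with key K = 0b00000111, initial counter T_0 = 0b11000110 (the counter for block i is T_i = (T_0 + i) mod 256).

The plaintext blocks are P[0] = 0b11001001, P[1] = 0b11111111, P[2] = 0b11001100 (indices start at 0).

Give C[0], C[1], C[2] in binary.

CTR encryption: S_i = E(K, T_i) where T_i is the counter for block i; C_i = P_i ⊕ S_i.
C[0]: T = 0b11000110, S = E(K, T) = 0b11001101; 0b11001001 ⊕ 0b11001101 = 0b00000100.
C[1]: T = 0b11000111, S = E(K, T) = 0b11001110; 0b11111111 ⊕ 0b11001110 = 0b00110001.
C[2]: T = 0b11001000, S = E(K, T) = 0b11001111; 0b11001100 ⊕ 0b11001111 = 0b00000011.

C[0] = 0b00000100, C[1] = 0b00110001, C[2] = 0b00000011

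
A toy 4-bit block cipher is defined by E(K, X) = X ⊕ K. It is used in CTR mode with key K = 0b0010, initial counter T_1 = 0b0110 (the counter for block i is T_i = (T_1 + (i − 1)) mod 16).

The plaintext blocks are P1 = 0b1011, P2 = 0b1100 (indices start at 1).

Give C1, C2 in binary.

CTR encryption: S_i = E(K, T_i) where T_i is the counter for block i; C_i = P_i ⊕ S_i.
C1: T = 0b0110, S = E(K, T) = 0b0100; 0b1011 ⊕ 0b0100 = 0b1111.
C2: T = 0b0111, S = E(K, T) = 0b0101; 0b1100 ⊕ 0b0101 = 0b1001.

C1 = 0b1111, C2 = 0b1001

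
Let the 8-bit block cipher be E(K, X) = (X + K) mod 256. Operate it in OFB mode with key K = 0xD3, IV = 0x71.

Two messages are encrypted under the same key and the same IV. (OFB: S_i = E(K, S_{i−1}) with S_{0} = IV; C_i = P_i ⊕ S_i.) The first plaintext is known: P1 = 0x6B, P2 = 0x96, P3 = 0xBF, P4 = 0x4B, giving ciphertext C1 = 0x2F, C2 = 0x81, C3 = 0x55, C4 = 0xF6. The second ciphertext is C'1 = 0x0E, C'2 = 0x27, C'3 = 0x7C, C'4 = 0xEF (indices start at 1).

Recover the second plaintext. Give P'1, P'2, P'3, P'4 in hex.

P'1 = 0x4A, P'2 = 0x30, P'3 = 0x96, P'4 = 0x52

In OFB with a reused IV, both messages share the same keystream S_i, so C_i ⊕ C'_i = P_i ⊕ P'_i and thus P'_i = P_i ⊕ C_i ⊕ C'_i.
P'1: 0x6B ⊕ 0x2F ⊕ 0x0E = 0x4A.
P'2: 0x96 ⊕ 0x81 ⊕ 0x27 = 0x30.
P'3: 0xBF ⊕ 0x55 ⊕ 0x7C = 0x96.
P'4: 0x4B ⊕ 0xF6 ⊕ 0xEF = 0x52.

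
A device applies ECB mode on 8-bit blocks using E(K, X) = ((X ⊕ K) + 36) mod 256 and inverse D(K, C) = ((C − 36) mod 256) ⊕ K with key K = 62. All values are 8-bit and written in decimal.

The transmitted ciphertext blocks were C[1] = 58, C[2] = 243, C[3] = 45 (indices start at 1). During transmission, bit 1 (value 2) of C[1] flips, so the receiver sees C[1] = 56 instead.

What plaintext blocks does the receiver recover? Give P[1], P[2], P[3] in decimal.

P[1] = 42, P[2] = 241, P[3] = 55

ECB decryption: P_i = D(K, C_i).
Only C[1] changed, to 56. In ECB, a change in C_i affects only P_i. Decrypting the received ciphertext:
P[1]: D(K, 56) = 42.
P[2]: D(K, 243) = 241.
P[3]: D(K, 45) = 55.
Blocks that differ from the original plaintext: P[1].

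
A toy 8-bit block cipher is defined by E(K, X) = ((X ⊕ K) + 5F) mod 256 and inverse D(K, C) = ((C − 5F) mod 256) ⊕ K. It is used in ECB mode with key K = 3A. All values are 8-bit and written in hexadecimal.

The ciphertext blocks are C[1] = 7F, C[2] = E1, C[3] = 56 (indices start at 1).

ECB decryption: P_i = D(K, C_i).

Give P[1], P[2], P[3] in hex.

P[1] = 1A, P[2] = B8, P[3] = CD

P[1]: D(K, 7F) = 1A.
P[2]: D(K, E1) = B8.
P[3]: D(K, 56) = CD.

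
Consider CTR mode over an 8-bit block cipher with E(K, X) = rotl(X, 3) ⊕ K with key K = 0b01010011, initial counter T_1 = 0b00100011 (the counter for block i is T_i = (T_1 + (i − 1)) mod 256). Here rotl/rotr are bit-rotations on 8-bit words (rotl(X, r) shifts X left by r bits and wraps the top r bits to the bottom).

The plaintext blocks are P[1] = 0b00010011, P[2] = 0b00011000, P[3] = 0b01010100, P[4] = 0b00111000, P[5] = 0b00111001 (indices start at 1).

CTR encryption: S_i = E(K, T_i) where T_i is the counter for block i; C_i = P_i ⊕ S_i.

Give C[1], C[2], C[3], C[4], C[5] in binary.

C[1]: T = 0b00100011, S = E(K, T) = 0b01001010; 0b00010011 ⊕ 0b01001010 = 0b01011001.
C[2]: T = 0b00100100, S = E(K, T) = 0b01110010; 0b00011000 ⊕ 0b01110010 = 0b01101010.
C[3]: T = 0b00100101, S = E(K, T) = 0b01111010; 0b01010100 ⊕ 0b01111010 = 0b00101110.
C[4]: T = 0b00100110, S = E(K, T) = 0b01100010; 0b00111000 ⊕ 0b01100010 = 0b01011010.
C[5]: T = 0b00100111, S = E(K, T) = 0b01101010; 0b00111001 ⊕ 0b01101010 = 0b01010011.

C[1] = 0b01011001, C[2] = 0b01101010, C[3] = 0b00101110, C[4] = 0b01011010, C[5] = 0b01010011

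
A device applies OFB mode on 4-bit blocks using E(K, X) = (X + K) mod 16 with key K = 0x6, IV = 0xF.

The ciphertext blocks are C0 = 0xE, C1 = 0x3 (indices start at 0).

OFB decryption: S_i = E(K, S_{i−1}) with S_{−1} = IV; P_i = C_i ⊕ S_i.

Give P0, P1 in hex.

P0: S = E(K, 0xF) = 0x5; 0xE ⊕ 0x5 = 0xB.
P1: S = E(K, 0x5) = 0xB; 0x3 ⊕ 0xB = 0x8.

P0 = 0xB, P1 = 0x8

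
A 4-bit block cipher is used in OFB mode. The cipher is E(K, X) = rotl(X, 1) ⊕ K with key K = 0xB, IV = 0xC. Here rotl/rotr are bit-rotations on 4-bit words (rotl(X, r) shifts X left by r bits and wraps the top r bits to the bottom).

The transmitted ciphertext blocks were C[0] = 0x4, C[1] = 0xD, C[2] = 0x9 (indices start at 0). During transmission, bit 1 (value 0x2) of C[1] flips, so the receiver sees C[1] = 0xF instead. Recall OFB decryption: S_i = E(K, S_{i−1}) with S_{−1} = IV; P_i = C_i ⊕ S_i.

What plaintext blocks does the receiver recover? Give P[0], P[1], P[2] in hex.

Only C[1] changed, to 0xF. In OFB, a change in C_i flips the same bit in P_i only; the keystream is unaffected. Decrypting the received ciphertext:
P[0]: S = E(K, 0xC) = 0x2; 0x4 ⊕ 0x2 = 0x6.
P[1]: S = E(K, 0x2) = 0xF; 0xF ⊕ 0xF = 0x0.
P[2]: S = E(K, 0xF) = 0x4; 0x9 ⊕ 0x4 = 0xD.
Blocks that differ from the original plaintext: P[1].

P[0] = 0x6, P[1] = 0x0, P[2] = 0xD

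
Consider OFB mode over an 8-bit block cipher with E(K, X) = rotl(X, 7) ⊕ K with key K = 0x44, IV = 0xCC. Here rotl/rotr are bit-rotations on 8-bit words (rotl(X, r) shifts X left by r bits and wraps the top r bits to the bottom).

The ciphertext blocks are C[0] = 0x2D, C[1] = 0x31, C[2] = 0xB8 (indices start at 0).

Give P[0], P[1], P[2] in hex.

P[0] = 0x0F, P[1] = 0x64, P[2] = 0x56

OFB decryption: S_i = E(K, S_{i−1}) with S_{−1} = IV; P_i = C_i ⊕ S_i.
P[0]: S = E(K, 0xCC) = 0x22; 0x2D ⊕ 0x22 = 0x0F.
P[1]: S = E(K, 0x22) = 0x55; 0x31 ⊕ 0x55 = 0x64.
P[2]: S = E(K, 0x55) = 0xEE; 0xB8 ⊕ 0xEE = 0x56.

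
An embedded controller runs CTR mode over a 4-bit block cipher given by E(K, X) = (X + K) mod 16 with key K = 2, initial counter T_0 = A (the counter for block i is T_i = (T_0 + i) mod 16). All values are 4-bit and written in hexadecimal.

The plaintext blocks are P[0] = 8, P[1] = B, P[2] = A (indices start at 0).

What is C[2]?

C[2] = 4

CTR encryption: S_i = E(K, T_i) where T_i is the counter for block i; C_i = P_i ⊕ S_i.
C[0]: T = A, S = E(K, T) = C; 8 ⊕ C = 4.
C[1]: T = B, S = E(K, T) = D; B ⊕ D = 6.
C[2]: T = C, S = E(K, T) = E; A ⊕ E = 4.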